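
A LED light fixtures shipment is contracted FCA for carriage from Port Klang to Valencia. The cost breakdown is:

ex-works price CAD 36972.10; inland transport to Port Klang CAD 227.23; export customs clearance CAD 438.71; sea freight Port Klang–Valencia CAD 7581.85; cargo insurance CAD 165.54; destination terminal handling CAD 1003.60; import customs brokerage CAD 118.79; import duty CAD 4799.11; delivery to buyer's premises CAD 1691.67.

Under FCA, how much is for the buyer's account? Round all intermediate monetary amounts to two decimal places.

FCA: the seller delivers export-cleared goods to the carrier; the buyer bears costs from that point.
Seller's account: goods 36972.10 + inland to port 227.23 + export clearance 438.71 = 37638.04
Buyer's account: freight 7581.85 + insurance 165.54 + destination terminal 1003.60 + brokerage 118.79 + duty 4799.11 + delivery 1691.67 = 15360.56

Buyer's account: CAD 15360.56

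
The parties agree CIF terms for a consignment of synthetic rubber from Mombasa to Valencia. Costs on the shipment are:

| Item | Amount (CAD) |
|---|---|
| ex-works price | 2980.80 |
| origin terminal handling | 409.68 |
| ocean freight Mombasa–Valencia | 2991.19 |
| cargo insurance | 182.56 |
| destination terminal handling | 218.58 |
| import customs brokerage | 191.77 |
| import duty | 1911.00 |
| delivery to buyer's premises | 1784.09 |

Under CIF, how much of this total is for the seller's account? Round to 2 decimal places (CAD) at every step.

CIF: the seller pays costs through ocean freight and marine insurance to the destination port.
Seller's account: goods 2980.80 + origin terminal 409.68 + freight 2991.19 + insurance 182.56 = 6564.23
Buyer's account: destination terminal 218.58 + brokerage 191.77 + duty 1911.00 + delivery 1784.09 = 4105.44

Seller's account: CAD 6564.23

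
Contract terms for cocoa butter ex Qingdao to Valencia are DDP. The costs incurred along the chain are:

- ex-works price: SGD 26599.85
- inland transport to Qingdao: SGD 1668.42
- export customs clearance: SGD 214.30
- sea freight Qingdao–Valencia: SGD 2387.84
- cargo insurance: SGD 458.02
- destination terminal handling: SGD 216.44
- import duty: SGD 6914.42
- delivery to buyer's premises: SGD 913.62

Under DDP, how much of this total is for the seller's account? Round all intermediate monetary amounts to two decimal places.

DDP: the seller bears all costs including import duty.
Seller's account: goods 26599.85 + inland to port 1668.42 + export clearance 214.30 + freight 2387.84 + insurance 458.02 + destination terminal 216.44 + duty 6914.42 + delivery 913.62 = 39372.91
Buyer's account: 0.00

Seller's account: SGD 39372.91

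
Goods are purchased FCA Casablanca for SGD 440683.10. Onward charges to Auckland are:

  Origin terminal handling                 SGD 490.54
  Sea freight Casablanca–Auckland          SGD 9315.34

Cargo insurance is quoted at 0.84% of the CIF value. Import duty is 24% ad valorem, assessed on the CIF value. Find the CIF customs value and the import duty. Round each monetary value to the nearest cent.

CIF value: SGD 454305.14; import duty: SGD 109033.23

Let C be the CIF value. C = FCA price + pre-shipment costs + freight + 0.84% × C
C − 0.84% × C = 440683.10 + 490.54 + 9315.34
0.9916 × C = 450488.98
C = 450488.98 / 0.9916 = 454305.14
Insurance premium = 0.84% × 454305.14 = 3816.16
Import duty = 454305.14 × 24% = 109033.23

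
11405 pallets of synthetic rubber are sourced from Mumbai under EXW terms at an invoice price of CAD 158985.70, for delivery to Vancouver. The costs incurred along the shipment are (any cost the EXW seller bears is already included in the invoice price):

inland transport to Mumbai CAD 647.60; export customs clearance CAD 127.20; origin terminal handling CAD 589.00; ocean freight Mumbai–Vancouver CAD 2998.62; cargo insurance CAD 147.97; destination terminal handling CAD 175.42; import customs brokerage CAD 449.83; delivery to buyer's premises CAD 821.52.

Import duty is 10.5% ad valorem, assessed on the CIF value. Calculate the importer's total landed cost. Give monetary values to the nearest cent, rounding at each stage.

Total landed cost: CAD 182109.95

EXW: the seller makes goods available at their premises; the buyer bears all onward costs.
CIF value = EXW price + inland to port + export clearance + origin terminal + freight + insurance = 158985.70 + 647.60 + 127.20 + 589.00 + 2998.62 + 147.97 = 163496.09
Import duty = 163496.09 × 10.5% = 17167.09
Buyer bears: inland to port 647.60 + export clearance 127.20 + origin terminal 589.00 + freight 2998.62 + insurance 147.97 + destination terminal 175.42 + brokerage 449.83 + delivery 821.52 + duty 17167.09 = 23124.25
Landed cost = invoice 158985.70 + 23124.25 = 182109.95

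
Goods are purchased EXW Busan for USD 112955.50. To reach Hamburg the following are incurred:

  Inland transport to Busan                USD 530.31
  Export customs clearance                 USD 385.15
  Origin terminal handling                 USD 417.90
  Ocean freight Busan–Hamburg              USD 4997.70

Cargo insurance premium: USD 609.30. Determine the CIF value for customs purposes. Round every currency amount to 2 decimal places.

CIF = EXW price + pre-shipment costs + freight + insurance
CIF = 112955.50 + 530.31 + 385.15 + 417.90 + 4997.70 + 609.30 = 119895.86

CIF value: USD 119895.86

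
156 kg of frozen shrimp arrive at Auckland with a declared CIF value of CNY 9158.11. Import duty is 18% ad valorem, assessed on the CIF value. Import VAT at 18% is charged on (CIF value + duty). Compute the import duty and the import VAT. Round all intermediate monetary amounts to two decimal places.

Import duty: CNY 1648.46; import VAT: CNY 1945.18

Import duty = 9158.11 × 18% = 1648.46
VAT base = CIF + duty = 9158.11 + 1648.46 = 10806.57
Import VAT = 10806.57 × 18% = 1945.18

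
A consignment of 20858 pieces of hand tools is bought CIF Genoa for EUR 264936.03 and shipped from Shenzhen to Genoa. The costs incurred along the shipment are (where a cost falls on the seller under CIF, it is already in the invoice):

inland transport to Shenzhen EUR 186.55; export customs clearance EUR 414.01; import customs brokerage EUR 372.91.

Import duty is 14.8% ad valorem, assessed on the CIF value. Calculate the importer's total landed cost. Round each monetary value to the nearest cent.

CIF: the seller pays costs through ocean freight and marine insurance to the destination port.
Already in the invoice (seller's account under CIF): inland to port, export clearance — exclude.
The CIF price already equals the CIF value: 264936.03
Import duty = 264936.03 × 14.8% = 39210.53
Buyer bears: brokerage 372.91 + duty 39210.53 = 39583.44
Landed cost = invoice 264936.03 + 39583.44 = 304519.47

Total landed cost: EUR 304519.47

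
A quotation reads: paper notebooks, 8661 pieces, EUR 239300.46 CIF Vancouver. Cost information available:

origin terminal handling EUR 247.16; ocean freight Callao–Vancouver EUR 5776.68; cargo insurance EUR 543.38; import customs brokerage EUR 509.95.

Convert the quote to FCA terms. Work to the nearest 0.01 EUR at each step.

FCA price: EUR 232733.24

Not relevant to the conversion: brokerage — on the buyer under both terms; not part of either seller's price.
From CIF to FCA, the seller no longer bears: origin terminal, freight, insurance.
FCA price = 239300.46 − 247.16 − 5776.68 − 543.38 = 232733.24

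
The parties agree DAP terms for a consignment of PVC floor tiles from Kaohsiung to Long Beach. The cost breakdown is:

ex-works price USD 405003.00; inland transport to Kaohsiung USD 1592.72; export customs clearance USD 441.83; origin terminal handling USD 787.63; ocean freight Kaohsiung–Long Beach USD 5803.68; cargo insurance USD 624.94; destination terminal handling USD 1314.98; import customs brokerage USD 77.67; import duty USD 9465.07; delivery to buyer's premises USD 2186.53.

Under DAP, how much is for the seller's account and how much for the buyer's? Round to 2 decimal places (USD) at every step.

DAP: the seller bears all costs to the named destination except import duty and clearance.
Seller's account: goods 405003.00 + inland to port 1592.72 + export clearance 441.83 + origin terminal 787.63 + freight 5803.68 + insurance 624.94 + destination terminal 1314.98 + delivery 2186.53 = 417755.31
Buyer's account: brokerage 77.67 + duty 9465.07 = 9542.74

Seller: USD 417755.31; buyer: USD 9542.74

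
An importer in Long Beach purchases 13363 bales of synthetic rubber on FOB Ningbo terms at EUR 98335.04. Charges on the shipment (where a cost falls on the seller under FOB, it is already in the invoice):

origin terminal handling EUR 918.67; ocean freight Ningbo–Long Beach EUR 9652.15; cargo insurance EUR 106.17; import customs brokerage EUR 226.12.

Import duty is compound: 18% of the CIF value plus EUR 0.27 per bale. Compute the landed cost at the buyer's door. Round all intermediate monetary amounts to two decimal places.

Total landed cost: EUR 131384.29

FOB: the seller bears costs until goods are on board at the origin port; the buyer bears freight, insurance and all costs thereafter.
Already in the invoice (seller's account under FOB): origin terminal — exclude.
CIF value = FOB price + freight + insurance = 98335.04 + 9652.15 + 106.17 = 108093.36
Ad valorem component: 108093.36 × 18% = 19456.80
Specific component: 13363 × 0.27 = 3608.01
Import duty = 19456.80 + 3608.01 = 23064.81
Buyer bears: freight 9652.15 + insurance 106.17 + brokerage 226.12 + duty 23064.81 = 33049.25
Landed cost = invoice 98335.04 + 33049.25 = 131384.29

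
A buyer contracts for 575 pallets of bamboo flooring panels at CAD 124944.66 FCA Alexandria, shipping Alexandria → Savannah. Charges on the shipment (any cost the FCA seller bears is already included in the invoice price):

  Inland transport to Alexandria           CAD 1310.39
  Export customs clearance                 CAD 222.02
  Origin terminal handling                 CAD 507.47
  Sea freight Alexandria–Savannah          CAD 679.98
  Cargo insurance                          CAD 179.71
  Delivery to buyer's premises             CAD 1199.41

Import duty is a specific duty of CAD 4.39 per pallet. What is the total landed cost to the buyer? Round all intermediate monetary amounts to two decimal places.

Total landed cost: CAD 130035.48

FCA: the seller delivers export-cleared goods to the carrier; the buyer bears costs from that point.
Already in the invoice (seller's account under FCA): inland to port, export clearance — exclude.
CIF value = FCA price + origin terminal + freight + insurance = 124944.66 + 507.47 + 679.98 + 179.71 = 126311.82
Import duty = 575 × 4.39 = 2524.25
Buyer bears: origin terminal 507.47 + freight 679.98 + insurance 179.71 + delivery 1199.41 + duty 2524.25 = 5090.82
Landed cost = invoice 124944.66 + 5090.82 = 130035.48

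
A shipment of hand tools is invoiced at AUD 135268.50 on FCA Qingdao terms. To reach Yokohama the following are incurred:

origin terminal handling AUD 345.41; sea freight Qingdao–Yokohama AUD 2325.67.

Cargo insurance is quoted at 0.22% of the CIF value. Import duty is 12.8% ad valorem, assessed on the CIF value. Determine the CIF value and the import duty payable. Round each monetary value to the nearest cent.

CIF value: AUD 138243.72; import duty: AUD 17695.20

Let C be the CIF value. C = FCA price + pre-shipment costs + freight + 0.22% × C
C − 0.22% × C = 135268.50 + 345.41 + 2325.67
0.9978 × C = 137939.58
C = 137939.58 / 0.9978 = 138243.72
Insurance premium = 0.22% × 138243.72 = 304.14
Import duty = 138243.72 × 12.8% = 17695.20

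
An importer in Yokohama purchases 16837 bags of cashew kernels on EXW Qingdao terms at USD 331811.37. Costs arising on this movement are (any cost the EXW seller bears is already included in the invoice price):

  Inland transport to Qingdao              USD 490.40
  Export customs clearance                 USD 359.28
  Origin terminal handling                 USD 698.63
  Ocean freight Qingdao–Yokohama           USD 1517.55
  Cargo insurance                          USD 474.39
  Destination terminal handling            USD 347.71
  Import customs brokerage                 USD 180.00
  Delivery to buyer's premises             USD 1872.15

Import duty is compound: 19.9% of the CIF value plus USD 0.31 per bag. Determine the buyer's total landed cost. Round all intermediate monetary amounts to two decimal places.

Total landed cost: USD 409705.92

EXW: the seller makes goods available at their premises; the buyer bears all onward costs.
CIF value = EXW price + inland to port + export clearance + origin terminal + freight + insurance = 331811.37 + 490.40 + 359.28 + 698.63 + 1517.55 + 474.39 = 335351.62
Ad valorem component: 335351.62 × 19.9% = 66734.97
Specific component: 16837 × 0.31 = 5219.47
Import duty = 66734.97 + 5219.47 = 71954.44
Buyer bears: inland to port 490.40 + export clearance 359.28 + origin terminal 698.63 + freight 1517.55 + insurance 474.39 + destination terminal 347.71 + brokerage 180.00 + delivery 1872.15 + duty 71954.44 = 77894.55
Landed cost = invoice 331811.37 + 77894.55 = 409705.92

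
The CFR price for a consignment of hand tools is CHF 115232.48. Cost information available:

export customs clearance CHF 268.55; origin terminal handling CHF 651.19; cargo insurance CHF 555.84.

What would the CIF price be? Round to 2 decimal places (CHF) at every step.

Not relevant to the conversion: export clearance, origin terminal — on the seller under both CFR and CIF; already in the CFR price and stays in the CIF price.
From CFR to CIF, the seller additionally bears: insurance.
CIF price = 115232.48 + 555.84 = 115788.32

CIF price: CHF 115788.32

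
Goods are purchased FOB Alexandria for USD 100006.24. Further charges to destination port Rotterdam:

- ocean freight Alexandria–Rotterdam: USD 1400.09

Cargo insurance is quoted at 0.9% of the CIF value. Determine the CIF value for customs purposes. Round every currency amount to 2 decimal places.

CIF value: USD 102327.28

Let C be the CIF value. C = FOB price + freight + 0.9% × C
C − 0.9% × C = 100006.24 + 1400.09
0.991 × C = 101406.33
C = 101406.33 / 0.991 = 102327.28
Insurance premium = 0.9% × 102327.28 = 920.95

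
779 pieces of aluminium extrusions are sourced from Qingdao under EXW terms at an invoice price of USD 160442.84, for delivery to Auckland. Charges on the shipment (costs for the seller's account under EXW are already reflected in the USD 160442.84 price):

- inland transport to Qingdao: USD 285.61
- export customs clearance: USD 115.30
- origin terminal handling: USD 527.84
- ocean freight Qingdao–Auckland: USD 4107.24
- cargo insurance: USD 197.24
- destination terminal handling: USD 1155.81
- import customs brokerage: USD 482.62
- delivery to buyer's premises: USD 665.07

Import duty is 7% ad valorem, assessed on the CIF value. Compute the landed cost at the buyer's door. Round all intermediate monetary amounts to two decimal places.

Total landed cost: USD 179576.89

EXW: the seller makes goods available at their premises; the buyer bears all onward costs.
CIF value = EXW price + inland to port + export clearance + origin terminal + freight + insurance = 160442.84 + 285.61 + 115.30 + 527.84 + 4107.24 + 197.24 = 165676.07
Import duty = 165676.07 × 7% = 11597.32
Buyer bears: inland to port 285.61 + export clearance 115.30 + origin terminal 527.84 + freight 4107.24 + insurance 197.24 + destination terminal 1155.81 + brokerage 482.62 + delivery 665.07 + duty 11597.32 = 19134.05
Landed cost = invoice 160442.84 + 19134.05 = 179576.89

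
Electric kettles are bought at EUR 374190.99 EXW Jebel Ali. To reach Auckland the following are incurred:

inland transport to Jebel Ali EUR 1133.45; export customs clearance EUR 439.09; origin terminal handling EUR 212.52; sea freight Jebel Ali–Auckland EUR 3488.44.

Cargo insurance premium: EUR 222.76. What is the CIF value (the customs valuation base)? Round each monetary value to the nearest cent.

CIF = EXW price + pre-shipment costs + freight + insurance
CIF = 374190.99 + 1133.45 + 439.09 + 212.52 + 3488.44 + 222.76 = 379687.25

CIF value: EUR 379687.25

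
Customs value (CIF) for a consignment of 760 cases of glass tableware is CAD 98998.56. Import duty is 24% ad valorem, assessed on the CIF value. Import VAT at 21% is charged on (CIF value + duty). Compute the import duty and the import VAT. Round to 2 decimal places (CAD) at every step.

Import duty: CAD 23759.65; import VAT: CAD 25779.22

Import duty = 98998.56 × 24% = 23759.65
VAT base = CIF + duty = 98998.56 + 23759.65 = 122758.21
Import VAT = 122758.21 × 21% = 25779.22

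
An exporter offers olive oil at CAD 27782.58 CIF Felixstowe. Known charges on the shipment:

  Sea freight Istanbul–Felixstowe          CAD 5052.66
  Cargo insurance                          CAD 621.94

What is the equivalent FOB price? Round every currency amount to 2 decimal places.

From CIF to FOB, the seller no longer bears: freight, insurance.
FOB price = 27782.58 − 5052.66 − 621.94 = 22107.98

FOB price: CAD 22107.98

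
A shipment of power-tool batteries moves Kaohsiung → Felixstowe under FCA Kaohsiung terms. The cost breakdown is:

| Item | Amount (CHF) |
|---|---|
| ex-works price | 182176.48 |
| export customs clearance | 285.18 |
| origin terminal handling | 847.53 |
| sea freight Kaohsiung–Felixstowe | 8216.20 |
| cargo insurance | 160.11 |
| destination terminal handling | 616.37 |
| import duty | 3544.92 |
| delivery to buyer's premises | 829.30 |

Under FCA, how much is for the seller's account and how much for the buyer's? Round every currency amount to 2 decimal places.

FCA: the seller delivers export-cleared goods to the carrier; the buyer bears costs from that point.
Seller's account: goods 182176.48 + export clearance 285.18 = 182461.66
Buyer's account: origin terminal 847.53 + freight 8216.20 + insurance 160.11 + destination terminal 616.37 + duty 3544.92 + delivery 829.30 = 14214.43

Seller: CHF 182461.66; buyer: CHF 14214.43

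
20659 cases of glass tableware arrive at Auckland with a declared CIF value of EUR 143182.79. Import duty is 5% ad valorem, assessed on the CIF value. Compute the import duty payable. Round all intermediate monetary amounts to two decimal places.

Import duty = 143182.79 × 5% = 7159.14

Import duty: EUR 7159.14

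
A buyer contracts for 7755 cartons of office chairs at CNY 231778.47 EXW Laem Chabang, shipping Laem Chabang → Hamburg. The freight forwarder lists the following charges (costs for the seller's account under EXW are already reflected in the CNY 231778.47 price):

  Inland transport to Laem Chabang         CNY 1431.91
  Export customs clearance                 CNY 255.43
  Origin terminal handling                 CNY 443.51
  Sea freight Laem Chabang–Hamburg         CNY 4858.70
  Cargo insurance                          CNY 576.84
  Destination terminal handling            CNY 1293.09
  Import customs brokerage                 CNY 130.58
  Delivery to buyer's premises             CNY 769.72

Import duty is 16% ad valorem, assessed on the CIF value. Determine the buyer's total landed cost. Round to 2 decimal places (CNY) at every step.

Total landed cost: CNY 279833.43

EXW: the seller makes goods available at their premises; the buyer bears all onward costs.
CIF value = EXW price + inland to port + export clearance + origin terminal + freight + insurance = 231778.47 + 1431.91 + 255.43 + 443.51 + 4858.70 + 576.84 = 239344.86
Import duty = 239344.86 × 16% = 38295.18
Buyer bears: inland to port 1431.91 + export clearance 255.43 + origin terminal 443.51 + freight 4858.70 + insurance 576.84 + destination terminal 1293.09 + brokerage 130.58 + delivery 769.72 + duty 38295.18 = 48054.96
Landed cost = invoice 231778.47 + 48054.96 = 279833.43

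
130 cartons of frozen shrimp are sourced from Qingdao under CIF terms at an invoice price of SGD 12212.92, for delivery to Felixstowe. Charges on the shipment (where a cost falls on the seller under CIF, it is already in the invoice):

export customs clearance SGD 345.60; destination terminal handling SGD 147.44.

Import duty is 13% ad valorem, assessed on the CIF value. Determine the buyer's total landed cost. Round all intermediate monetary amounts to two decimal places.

Total landed cost: SGD 13948.04

CIF: the seller pays costs through ocean freight and marine insurance to the destination port.
Already in the invoice (seller's account under CIF): export clearance — exclude.
The CIF price already equals the CIF value: 12212.92
Import duty = 12212.92 × 13% = 1587.68
Buyer bears: destination terminal 147.44 + duty 1587.68 = 1735.12
Landed cost = invoice 12212.92 + 1735.12 = 13948.04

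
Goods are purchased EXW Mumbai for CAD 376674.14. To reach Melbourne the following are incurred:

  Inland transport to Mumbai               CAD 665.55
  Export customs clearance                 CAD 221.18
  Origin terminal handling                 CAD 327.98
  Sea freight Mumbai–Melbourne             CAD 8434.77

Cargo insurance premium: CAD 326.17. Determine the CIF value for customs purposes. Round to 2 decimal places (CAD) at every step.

CIF = EXW price + pre-shipment costs + freight + insurance
CIF = 376674.14 + 665.55 + 221.18 + 327.98 + 8434.77 + 326.17 = 386649.79

CIF value: CAD 386649.79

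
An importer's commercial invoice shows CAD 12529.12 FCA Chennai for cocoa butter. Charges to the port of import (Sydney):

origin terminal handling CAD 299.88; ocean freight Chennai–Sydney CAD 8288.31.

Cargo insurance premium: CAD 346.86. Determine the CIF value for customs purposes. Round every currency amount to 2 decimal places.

CIF value: CAD 21464.17

CIF = FCA price + pre-shipment costs + freight + insurance
CIF = 12529.12 + 299.88 + 8288.31 + 346.86 = 21464.17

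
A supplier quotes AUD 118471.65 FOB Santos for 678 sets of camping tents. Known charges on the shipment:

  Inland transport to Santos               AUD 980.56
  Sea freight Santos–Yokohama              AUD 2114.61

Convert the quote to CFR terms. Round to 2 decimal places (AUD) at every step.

CFR price: AUD 120586.26

Not relevant to the conversion: inland to port — on the seller under both FOB and CFR; already in the FOB price and stays in the CFR price.
From FOB to CFR, the seller additionally bears: freight.
CFR price = 118471.65 + 2114.61 = 120586.26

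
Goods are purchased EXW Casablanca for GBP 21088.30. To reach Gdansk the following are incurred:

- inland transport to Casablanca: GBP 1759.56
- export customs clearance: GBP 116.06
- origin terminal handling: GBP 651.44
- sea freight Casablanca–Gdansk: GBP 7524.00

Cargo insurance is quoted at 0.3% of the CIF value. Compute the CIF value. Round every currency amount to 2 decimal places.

Let C be the CIF value. C = EXW price + pre-shipment costs + freight + 0.3% × C
C − 0.3% × C = 21088.30 + 1759.56 + 116.06 + 651.44 + 7524.00
0.997 × C = 31139.36
C = 31139.36 / 0.997 = 31233.06
Insurance premium = 0.3% × 31233.06 = 93.70

CIF value: GBP 31233.06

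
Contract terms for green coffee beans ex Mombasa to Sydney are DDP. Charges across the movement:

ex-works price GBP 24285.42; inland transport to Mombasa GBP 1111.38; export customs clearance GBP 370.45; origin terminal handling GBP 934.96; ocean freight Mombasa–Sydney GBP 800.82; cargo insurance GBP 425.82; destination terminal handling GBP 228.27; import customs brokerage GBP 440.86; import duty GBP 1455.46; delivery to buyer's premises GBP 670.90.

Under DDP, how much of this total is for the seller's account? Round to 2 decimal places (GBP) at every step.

DDP: the seller bears all costs including import duty.
Seller's account: goods 24285.42 + inland to port 1111.38 + export clearance 370.45 + origin terminal 934.96 + freight 800.82 + insurance 425.82 + destination terminal 228.27 + brokerage 440.86 + duty 1455.46 + delivery 670.90 = 30724.34
Buyer's account: 0.00

Seller's account: GBP 30724.34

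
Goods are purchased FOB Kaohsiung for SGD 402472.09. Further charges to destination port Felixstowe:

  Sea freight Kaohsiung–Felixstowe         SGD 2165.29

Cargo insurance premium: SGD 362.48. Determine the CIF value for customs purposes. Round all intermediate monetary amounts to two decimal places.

CIF = FOB price + freight + insurance
CIF = 402472.09 + 2165.29 + 362.48 = 404999.86

CIF value: SGD 404999.86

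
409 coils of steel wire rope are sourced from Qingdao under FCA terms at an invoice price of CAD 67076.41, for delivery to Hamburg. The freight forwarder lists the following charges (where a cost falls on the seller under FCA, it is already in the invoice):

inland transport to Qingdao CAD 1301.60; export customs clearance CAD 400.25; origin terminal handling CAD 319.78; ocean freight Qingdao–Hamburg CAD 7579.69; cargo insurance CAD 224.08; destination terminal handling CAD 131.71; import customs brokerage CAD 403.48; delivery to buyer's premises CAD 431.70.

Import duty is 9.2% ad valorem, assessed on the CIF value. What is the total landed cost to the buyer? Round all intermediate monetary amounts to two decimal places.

Total landed cost: CAD 83085.25

FCA: the seller delivers export-cleared goods to the carrier; the buyer bears costs from that point.
Already in the invoice (seller's account under FCA): inland to port, export clearance — exclude.
CIF value = FCA price + origin terminal + freight + insurance = 67076.41 + 319.78 + 7579.69 + 224.08 = 75199.96
Import duty = 75199.96 × 9.2% = 6918.40
Buyer bears: origin terminal 319.78 + freight 7579.69 + insurance 224.08 + destination terminal 131.71 + brokerage 403.48 + delivery 431.70 + duty 6918.40 = 16008.84
Landed cost = invoice 67076.41 + 16008.84 = 83085.25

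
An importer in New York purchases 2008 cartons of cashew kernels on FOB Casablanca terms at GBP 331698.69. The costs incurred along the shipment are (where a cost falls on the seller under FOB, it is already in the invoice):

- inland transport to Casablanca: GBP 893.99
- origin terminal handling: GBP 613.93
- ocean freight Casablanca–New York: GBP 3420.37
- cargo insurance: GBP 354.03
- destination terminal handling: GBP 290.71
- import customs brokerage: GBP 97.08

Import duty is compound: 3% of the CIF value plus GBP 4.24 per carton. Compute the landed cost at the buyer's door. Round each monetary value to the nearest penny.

Total landed cost: GBP 354438.99

FOB: the seller bears costs until goods are on board at the origin port; the buyer bears freight, insurance and all costs thereafter.
Already in the invoice (seller's account under FOB): inland to port, origin terminal — exclude.
CIF value = FOB price + freight + insurance = 331698.69 + 3420.37 + 354.03 = 335473.09
Ad valorem component: 335473.09 × 3% = 10064.19
Specific component: 2008 × 4.24 = 8513.92
Import duty = 10064.19 + 8513.92 = 18578.11
Buyer bears: freight 3420.37 + insurance 354.03 + destination terminal 290.71 + brokerage 97.08 + duty 18578.11 = 22740.30
Landed cost = invoice 331698.69 + 22740.30 = 354438.99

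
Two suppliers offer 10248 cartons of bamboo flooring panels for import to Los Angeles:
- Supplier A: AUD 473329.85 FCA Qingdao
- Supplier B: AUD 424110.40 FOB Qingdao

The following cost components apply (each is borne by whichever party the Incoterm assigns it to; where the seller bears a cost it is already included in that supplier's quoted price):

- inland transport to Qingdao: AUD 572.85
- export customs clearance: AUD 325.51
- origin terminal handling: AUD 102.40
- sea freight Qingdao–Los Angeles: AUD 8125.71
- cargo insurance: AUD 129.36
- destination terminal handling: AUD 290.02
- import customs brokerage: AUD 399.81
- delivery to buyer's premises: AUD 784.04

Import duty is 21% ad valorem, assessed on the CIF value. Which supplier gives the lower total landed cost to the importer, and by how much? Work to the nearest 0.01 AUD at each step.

Supplier A (FCA):
CIF value = FCA price + origin terminal + freight + insurance = 473329.85 + 102.40 + 8125.71 + 129.36 = 481687.32
Import duty = 481687.32 × 21% = 101154.34
Buyer bears (A): 102.40 + 8125.71 + 129.36 + 290.02 + 399.81 + 784.04 = 9831.34
Landed cost (A) = invoice 473329.85 + 9831.34 + duty 101154.34 = 584315.53
Supplier B (FOB):
CIF value = FOB price + freight + insurance = 424110.40 + 8125.71 + 129.36 = 432365.47
Import duty = 432365.47 × 21% = 90796.75
Buyer bears (B): 8125.71 + 129.36 + 290.02 + 399.81 + 784.04 = 9728.94
Landed cost (B) = invoice 424110.40 + 9728.94 + duty 90796.75 = 524636.09
Difference = |584315.53 − 524636.09| = 59679.44

Supplier B is cheaper by AUD 59679.44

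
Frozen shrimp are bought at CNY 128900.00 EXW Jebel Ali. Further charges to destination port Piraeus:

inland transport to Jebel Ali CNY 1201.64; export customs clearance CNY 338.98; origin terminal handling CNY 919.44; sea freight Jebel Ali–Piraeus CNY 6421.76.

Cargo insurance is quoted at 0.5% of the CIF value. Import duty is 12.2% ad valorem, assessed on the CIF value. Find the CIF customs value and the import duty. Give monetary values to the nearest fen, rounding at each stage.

CIF value: CNY 138474.19; import duty: CNY 16893.85

Let C be the CIF value. C = EXW price + pre-shipment costs + freight + 0.5% × C
C − 0.5% × C = 128900.00 + 1201.64 + 338.98 + 919.44 + 6421.76
0.995 × C = 137781.82
C = 137781.82 / 0.995 = 138474.19
Insurance premium = 0.5% × 138474.19 = 692.37
Import duty = 138474.19 × 12.2% = 16893.85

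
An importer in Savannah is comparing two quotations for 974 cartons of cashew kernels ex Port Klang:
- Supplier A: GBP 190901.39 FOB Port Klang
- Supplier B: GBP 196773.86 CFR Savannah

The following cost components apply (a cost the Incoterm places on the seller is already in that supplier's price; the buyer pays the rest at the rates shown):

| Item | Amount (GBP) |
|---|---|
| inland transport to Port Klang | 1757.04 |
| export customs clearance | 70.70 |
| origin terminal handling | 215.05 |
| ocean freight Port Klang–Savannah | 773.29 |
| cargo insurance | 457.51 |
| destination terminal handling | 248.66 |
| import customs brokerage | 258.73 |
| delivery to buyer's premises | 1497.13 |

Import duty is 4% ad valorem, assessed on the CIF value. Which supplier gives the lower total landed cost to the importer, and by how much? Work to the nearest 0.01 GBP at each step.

Supplier A (FOB):
CIF value = FOB price + freight + insurance = 190901.39 + 773.29 + 457.51 = 192132.19
Import duty = 192132.19 × 4% = 7685.29
Buyer bears (A): 773.29 + 457.51 + 248.66 + 258.73 + 1497.13 = 3235.32
Landed cost (A) = invoice 190901.39 + 3235.32 + duty 7685.29 = 201822.00
Supplier B (CFR):
CIF value = CFR price + insurance = 196773.86 + 457.51 = 197231.37
Import duty = 197231.37 × 4% = 7889.25
Buyer bears (B): 457.51 + 248.66 + 258.73 + 1497.13 = 2462.03
Landed cost (B) = invoice 196773.86 + 2462.03 + duty 7889.25 = 207125.14
Difference = |201822.00 − 207125.14| = 5303.14

Supplier A is cheaper by GBP 5303.14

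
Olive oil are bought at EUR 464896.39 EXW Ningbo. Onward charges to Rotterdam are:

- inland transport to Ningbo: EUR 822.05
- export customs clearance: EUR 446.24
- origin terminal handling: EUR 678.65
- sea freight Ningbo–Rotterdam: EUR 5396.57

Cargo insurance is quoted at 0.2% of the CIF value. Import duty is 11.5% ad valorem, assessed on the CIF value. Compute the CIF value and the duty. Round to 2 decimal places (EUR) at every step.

CIF value: EUR 473186.27; import duty: EUR 54416.42

Let C be the CIF value. C = EXW price + pre-shipment costs + freight + 0.2% × C
C − 0.2% × C = 464896.39 + 822.05 + 446.24 + 678.65 + 5396.57
0.998 × C = 472239.90
C = 472239.90 / 0.998 = 473186.27
Insurance premium = 0.2% × 473186.27 = 946.37
Import duty = 473186.27 × 11.5% = 54416.42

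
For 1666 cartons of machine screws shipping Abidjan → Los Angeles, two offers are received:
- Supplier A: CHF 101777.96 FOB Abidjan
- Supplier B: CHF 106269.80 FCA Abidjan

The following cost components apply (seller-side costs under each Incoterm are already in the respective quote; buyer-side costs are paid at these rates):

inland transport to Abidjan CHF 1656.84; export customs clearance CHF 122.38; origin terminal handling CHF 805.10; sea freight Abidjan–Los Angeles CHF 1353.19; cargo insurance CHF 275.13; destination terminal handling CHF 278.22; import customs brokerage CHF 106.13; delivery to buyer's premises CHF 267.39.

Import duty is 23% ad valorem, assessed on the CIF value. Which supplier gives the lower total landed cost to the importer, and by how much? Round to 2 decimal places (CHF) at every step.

Supplier A is cheaper by CHF 6515.24

Supplier A (FOB):
CIF value = FOB price + freight + insurance = 101777.96 + 1353.19 + 275.13 = 103406.28
Import duty = 103406.28 × 23% = 23783.44
Buyer bears (A): 1353.19 + 275.13 + 278.22 + 106.13 + 267.39 = 2280.06
Landed cost (A) = invoice 101777.96 + 2280.06 + duty 23783.44 = 127841.46
Supplier B (FCA):
CIF value = FCA price + origin terminal + freight + insurance = 106269.80 + 805.10 + 1353.19 + 275.13 = 108703.22
Import duty = 108703.22 × 23% = 25001.74
Buyer bears (B): 805.10 + 1353.19 + 275.13 + 278.22 + 106.13 + 267.39 = 3085.16
Landed cost (B) = invoice 106269.80 + 3085.16 + duty 25001.74 = 134356.70
Difference = |127841.46 − 134356.70| = 6515.24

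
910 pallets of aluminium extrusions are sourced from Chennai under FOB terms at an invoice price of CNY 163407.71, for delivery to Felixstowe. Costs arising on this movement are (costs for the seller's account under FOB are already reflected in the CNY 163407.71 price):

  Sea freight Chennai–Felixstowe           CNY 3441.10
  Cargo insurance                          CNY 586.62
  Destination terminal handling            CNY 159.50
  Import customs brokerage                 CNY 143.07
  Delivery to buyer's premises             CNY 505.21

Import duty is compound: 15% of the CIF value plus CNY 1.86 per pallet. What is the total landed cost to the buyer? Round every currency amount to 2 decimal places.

FOB: the seller bears costs until goods are on board at the origin port; the buyer bears freight, insurance and all costs thereafter.
CIF value = FOB price + freight + insurance = 163407.71 + 3441.10 + 586.62 = 167435.43
Ad valorem component: 167435.43 × 15% = 25115.31
Specific component: 910 × 1.86 = 1692.60
Import duty = 25115.31 + 1692.60 = 26807.91
Buyer bears: freight 3441.10 + insurance 586.62 + destination terminal 159.50 + brokerage 143.07 + delivery 505.21 + duty 26807.91 = 31643.41
Landed cost = invoice 163407.71 + 31643.41 = 195051.12

Total landed cost: CNY 195051.12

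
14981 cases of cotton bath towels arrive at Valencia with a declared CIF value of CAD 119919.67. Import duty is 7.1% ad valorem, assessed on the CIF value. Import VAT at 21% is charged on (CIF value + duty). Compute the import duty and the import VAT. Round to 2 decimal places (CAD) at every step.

Import duty: CAD 8514.30; import VAT: CAD 26971.13

Import duty = 119919.67 × 7.1% = 8514.30
VAT base = CIF + duty = 119919.67 + 8514.30 = 128433.97
Import VAT = 128433.97 × 21% = 26971.13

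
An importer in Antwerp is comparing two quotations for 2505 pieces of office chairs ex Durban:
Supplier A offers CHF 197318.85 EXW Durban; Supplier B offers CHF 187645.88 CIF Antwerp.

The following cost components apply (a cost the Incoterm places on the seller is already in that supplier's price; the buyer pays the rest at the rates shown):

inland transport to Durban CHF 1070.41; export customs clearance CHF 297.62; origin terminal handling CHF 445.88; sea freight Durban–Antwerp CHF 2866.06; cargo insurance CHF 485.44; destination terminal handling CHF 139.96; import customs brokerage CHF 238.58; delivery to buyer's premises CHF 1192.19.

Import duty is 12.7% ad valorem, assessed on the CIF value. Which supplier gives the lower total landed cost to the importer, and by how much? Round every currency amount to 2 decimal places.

Supplier A (EXW):
CIF value = EXW price + inland to port + export clearance + origin terminal + freight + insurance = 197318.85 + 1070.41 + 297.62 + 445.88 + 2866.06 + 485.44 = 202484.26
Import duty = 202484.26 × 12.7% = 25715.50
Buyer bears (A): 1070.41 + 297.62 + 445.88 + 2866.06 + 485.44 + 139.96 + 238.58 + 1192.19 = 6736.14
Landed cost (A) = invoice 197318.85 + 6736.14 + duty 25715.50 = 229770.49
Supplier B (CIF):
The CIF price already equals the CIF value: 187645.88
Import duty = 187645.88 × 12.7% = 23831.03
Buyer bears (B): 139.96 + 238.58 + 1192.19 = 1570.73
Landed cost (B) = invoice 187645.88 + 1570.73 + duty 23831.03 = 213047.64
Difference = |229770.49 − 213047.64| = 16722.85

Supplier B is cheaper by CHF 16722.85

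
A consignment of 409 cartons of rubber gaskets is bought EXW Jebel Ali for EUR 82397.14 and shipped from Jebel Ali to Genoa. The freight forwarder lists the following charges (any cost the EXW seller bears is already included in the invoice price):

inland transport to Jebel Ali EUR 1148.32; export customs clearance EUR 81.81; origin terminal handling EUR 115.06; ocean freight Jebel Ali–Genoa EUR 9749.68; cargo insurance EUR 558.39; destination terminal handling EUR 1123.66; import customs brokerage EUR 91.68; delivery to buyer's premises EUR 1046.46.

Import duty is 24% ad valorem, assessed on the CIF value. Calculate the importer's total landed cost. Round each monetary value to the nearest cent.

EXW: the seller makes goods available at their premises; the buyer bears all onward costs.
CIF value = EXW price + inland to port + export clearance + origin terminal + freight + insurance = 82397.14 + 1148.32 + 81.81 + 115.06 + 9749.68 + 558.39 = 94050.40
Import duty = 94050.40 × 24% = 22572.10
Buyer bears: inland to port 1148.32 + export clearance 81.81 + origin terminal 115.06 + freight 9749.68 + insurance 558.39 + destination terminal 1123.66 + brokerage 91.68 + delivery 1046.46 + duty 22572.10 = 36487.16
Landed cost = invoice 82397.14 + 36487.16 = 118884.30

Total landed cost: EUR 118884.30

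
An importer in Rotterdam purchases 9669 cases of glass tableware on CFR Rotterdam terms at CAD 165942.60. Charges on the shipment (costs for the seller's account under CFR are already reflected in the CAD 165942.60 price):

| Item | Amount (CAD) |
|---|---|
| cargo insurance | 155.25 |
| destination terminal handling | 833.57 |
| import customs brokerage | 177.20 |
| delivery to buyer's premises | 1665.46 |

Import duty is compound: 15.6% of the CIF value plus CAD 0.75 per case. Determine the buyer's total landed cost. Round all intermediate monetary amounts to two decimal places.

CFR: the seller pays costs through ocean freight to the destination port, but not insurance.
CIF value = CFR price + insurance = 165942.60 + 155.25 = 166097.85
Ad valorem component: 166097.85 × 15.6% = 25911.26
Specific component: 9669 × 0.75 = 7251.75
Import duty = 25911.26 + 7251.75 = 33163.01
Buyer bears: insurance 155.25 + destination terminal 833.57 + brokerage 177.20 + delivery 1665.46 + duty 33163.01 = 35994.49
Landed cost = invoice 165942.60 + 35994.49 = 201937.09

Total landed cost: CAD 201937.09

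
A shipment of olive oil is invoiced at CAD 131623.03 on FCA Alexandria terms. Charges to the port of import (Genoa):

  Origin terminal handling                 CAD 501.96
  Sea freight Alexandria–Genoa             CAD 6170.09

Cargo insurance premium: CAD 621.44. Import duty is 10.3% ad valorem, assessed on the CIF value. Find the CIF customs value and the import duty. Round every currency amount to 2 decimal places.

CIF value: CAD 138916.52; import duty: CAD 14308.40

CIF = FCA price + pre-shipment costs + freight + insurance
CIF = 131623.03 + 501.96 + 6170.09 + 621.44 = 138916.52
Import duty = 138916.52 × 10.3% = 14308.40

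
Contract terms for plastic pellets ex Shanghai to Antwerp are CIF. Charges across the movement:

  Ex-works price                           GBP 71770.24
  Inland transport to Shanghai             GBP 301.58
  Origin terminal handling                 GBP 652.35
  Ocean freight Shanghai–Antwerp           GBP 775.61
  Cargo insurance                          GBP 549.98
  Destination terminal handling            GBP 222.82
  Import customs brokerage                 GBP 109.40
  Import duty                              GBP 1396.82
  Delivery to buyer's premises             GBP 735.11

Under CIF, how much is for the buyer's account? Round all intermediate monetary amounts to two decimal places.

CIF: the seller pays costs through ocean freight and marine insurance to the destination port.
Seller's account: goods 71770.24 + inland to port 301.58 + origin terminal 652.35 + freight 775.61 + insurance 549.98 = 74049.76
Buyer's account: destination terminal 222.82 + brokerage 109.40 + duty 1396.82 + delivery 735.11 = 2464.15

Buyer's account: GBP 2464.15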